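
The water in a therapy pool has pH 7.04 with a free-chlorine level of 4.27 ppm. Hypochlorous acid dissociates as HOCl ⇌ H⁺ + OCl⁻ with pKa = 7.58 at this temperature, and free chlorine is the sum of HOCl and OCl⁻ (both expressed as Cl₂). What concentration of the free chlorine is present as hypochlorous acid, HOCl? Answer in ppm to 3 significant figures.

[OCl⁻]/[HOCl] = 10^(pH − pKa) = 10^(7.04 − 7.58) = 10^-0.54 = 0.2884.
Fraction as HOCl = 1 / (1 + 0.2884) = 0.7762.
HOCl = 0.7762 × 4.27 ppm = 3.314 ppm.

3.31 ppm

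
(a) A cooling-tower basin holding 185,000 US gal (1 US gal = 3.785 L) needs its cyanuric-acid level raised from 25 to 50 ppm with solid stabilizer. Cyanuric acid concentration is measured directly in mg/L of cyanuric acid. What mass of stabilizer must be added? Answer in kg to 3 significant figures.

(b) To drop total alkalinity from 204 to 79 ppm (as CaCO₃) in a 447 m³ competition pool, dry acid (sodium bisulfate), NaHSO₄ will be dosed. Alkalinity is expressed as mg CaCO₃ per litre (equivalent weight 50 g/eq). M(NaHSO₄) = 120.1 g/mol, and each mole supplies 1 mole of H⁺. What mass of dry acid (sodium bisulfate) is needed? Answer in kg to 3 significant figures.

(a) Volume: 185,000 US gal × 3.785 L/gal = 700,225 L.
(a) CYA to add: (50 − 25) = 25 mg/L × 700,225 L = 17,510 g cyanuric acid.

(b) Volume: 447 m³ = 447,000 L.
(b) Alkalinity to neutralize: (204 − 79) = 125 mg/L as CaCO₃ × 447,000 L = 55,880 g as CaCO₃.
(b) Equivalents of H⁺ required: 55,880 ÷ 50 g/eq = 1118 eq = 1118 mol NaHSO₄.
(b) Mass of NaHSO₄: 1118 × 120.1 = 134,200 g.

(a) 17.5 kg; (b) 134 kg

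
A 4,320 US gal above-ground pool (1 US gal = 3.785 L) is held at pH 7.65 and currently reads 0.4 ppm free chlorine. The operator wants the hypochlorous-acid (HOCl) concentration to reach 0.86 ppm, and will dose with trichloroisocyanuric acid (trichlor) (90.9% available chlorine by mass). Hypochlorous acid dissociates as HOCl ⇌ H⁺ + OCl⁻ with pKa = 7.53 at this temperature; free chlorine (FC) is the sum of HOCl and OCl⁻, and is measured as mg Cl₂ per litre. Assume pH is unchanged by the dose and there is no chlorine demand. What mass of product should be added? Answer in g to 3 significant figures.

Volume: 4,320 US gal × 3.785 L/gal = 16,351 L.
[OCl⁻]/[HOCl] = 10^(pH − pKa) = 10^(7.65 − 7.53) = 1.318; fraction as HOCl = 1/(1 + 1.318) = 0.4314.
Free chlorine required for 0.86 ppm HOCl: 0.86 / 0.4314 = 1.994 ppm.
FC to add: 1.994 − 0.4 = 1.594 mg/L as Cl₂.
Cl₂ equivalent: 1.594 mg/L × 16,351 L = 26.06 g.
Product at 90.9% available Cl: 26.06 / 0.909 = 28.67 g.

28.7 g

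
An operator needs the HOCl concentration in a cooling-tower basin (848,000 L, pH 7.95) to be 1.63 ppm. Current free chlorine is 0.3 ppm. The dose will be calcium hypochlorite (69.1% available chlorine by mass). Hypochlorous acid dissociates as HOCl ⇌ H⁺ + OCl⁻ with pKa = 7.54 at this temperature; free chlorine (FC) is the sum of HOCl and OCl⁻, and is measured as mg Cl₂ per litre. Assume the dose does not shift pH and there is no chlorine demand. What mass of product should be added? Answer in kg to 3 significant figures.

[OCl⁻]/[HOCl] = 10^(pH − pKa) = 10^(7.95 − 7.54) = 2.57; fraction as HOCl = 1/(1 + 2.57) = 0.2801.
Free chlorine required for 1.63 ppm HOCl: 1.63 / 0.2801 = 5.82 ppm.
FC to add: 5.82 − 0.3 = 5.52 mg/L as Cl₂.
Cl₂ equivalent: 5.52 mg/L × 848,000 L = 4681 g.
Product at 69.1% available Cl: 4681 / 0.691 = 6774 g.

6.77 kg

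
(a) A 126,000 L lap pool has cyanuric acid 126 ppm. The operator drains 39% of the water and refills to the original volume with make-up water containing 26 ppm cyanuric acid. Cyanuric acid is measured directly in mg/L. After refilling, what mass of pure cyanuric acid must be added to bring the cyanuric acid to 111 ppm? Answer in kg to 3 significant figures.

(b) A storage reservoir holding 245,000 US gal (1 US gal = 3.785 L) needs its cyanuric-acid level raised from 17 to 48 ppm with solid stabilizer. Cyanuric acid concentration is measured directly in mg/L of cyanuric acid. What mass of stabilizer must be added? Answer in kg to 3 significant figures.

(a) 3.02 kg; (b) 28.7 kg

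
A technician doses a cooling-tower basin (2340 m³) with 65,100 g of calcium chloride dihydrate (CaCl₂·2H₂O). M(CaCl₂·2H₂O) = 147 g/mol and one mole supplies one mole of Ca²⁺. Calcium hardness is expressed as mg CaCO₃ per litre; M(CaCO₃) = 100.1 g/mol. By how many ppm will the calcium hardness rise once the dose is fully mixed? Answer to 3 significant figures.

18.9 ppm

Volume: 2340 m³ = 2,340,000 L.
Moles of Ca²⁺: 65,100 g ÷ 147 g/mol = 442.9 mol.
As CaCO₃: 442.9 mol × 100.1 g/mol = 44,330 g.
Rise: 44,330 g / 2,340,000 L × 1000 = 18.94 mg/L.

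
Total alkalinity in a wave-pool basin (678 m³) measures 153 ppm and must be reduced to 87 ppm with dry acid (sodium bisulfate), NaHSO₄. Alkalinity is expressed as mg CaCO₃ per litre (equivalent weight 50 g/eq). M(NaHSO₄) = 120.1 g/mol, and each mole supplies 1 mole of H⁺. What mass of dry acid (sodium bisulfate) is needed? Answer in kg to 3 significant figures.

107 kg

Volume: 678 m³ = 678,000 L.
Alkalinity to neutralize: (153 − 87) = 66 mg/L as CaCO₃ × 678,000 L = 44,750 g as CaCO₃.
Equivalents of H⁺ required: 44,750 ÷ 50 g/eq = 895 eq = 895 mol NaHSO₄.
Mass of NaHSO₄: 895 × 120.1 = 107,500 g.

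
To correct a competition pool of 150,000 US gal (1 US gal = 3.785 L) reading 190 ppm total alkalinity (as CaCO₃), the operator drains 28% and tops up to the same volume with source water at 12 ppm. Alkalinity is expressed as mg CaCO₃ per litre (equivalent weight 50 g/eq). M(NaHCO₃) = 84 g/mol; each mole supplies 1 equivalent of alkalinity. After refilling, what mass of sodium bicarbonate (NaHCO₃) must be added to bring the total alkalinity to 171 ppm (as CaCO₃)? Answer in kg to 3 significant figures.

Volume: 150,000 US gal × 3.785 L/gal = 567,750 L.
After draining 28% and refilling: 190 × 0.72 + 12 × 0.28 = 140.16 ppm.
Deficit to target: 171 − 140.16 = 30.84 mg/L.
As CaCO₃: 30.84 mg/L × 567,750 L = 17,510 g; ÷ 50 g/eq ÷ 1 = 350.2 mol NaHCO₃.
Mass: 350.2 × 84 = 29,420 g.

29.4 kg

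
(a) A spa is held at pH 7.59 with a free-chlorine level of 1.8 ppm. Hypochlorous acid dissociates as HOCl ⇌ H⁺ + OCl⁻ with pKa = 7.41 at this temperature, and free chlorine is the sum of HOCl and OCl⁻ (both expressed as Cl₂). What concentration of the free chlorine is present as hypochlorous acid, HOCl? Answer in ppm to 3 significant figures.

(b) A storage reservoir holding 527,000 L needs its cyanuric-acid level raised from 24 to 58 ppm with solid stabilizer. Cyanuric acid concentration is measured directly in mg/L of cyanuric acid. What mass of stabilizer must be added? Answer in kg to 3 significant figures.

(a) [OCl⁻]/[HOCl] = 10^(pH − pKa) = 10^(7.59 − 7.41) = 10^0.18 = 1.514.
(a) Fraction as HOCl = 1 / (1 + 1.514) = 0.3978.
(a) HOCl = 0.3978 × 1.8 ppm = 0.7161 ppm.

(b) CYA to add: (58 − 24) = 34 mg/L × 527,000 L = 17,920 g cyanuric acid.

(a) 0.716 ppm; (b) 17.9 kg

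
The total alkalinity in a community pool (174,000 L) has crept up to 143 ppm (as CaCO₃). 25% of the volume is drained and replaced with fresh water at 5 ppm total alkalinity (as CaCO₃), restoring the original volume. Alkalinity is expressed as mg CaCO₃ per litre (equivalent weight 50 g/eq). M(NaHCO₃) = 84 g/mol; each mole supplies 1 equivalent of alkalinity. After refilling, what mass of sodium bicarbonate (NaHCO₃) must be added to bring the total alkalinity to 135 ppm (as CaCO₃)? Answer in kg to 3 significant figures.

After draining 25% and refilling: 143 × 0.75 + 5 × 0.25 = 108.5 ppm.
Deficit to target: 135 − 108.5 = 26.5 mg/L.
As CaCO₃: 26.5 mg/L × 174,000 L = 4611 g; ÷ 50 g/eq ÷ 1 = 92.22 mol NaHCO₃.
Mass: 92.22 × 84 = 7746 g.

7.75 kg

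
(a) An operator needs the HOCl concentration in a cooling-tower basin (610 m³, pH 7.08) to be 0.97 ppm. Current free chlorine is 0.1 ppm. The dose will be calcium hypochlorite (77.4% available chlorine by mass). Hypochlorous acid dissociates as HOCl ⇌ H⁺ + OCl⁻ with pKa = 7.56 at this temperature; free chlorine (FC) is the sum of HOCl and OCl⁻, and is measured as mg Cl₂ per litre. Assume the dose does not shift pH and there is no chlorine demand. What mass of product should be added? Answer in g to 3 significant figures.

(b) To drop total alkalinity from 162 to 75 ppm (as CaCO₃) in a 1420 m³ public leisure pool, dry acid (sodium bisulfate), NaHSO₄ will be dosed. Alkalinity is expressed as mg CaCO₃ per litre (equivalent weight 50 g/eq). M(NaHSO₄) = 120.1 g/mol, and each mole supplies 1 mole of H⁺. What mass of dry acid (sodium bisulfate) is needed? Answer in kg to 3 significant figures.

(a) Volume: 610 m³ = 610,000 L.
(a) [OCl⁻]/[HOCl] = 10^(pH − pKa) = 10^(7.08 − 7.56) = 0.3311; fraction as HOCl = 1/(1 + 0.3311) = 0.7512.
(a) Free chlorine required for 0.97 ppm HOCl: 0.97 / 0.7512 = 1.291 ppm.
(a) FC to add: 1.291 − 0.1 = 1.191 mg/L as Cl₂.
(a) Cl₂ equivalent: 1.191 mg/L × 610,000 L = 726.6 g.
(a) Product at 77.4% available Cl: 726.6 / 0.774 = 938.8 g.

(b) Volume: 1420 m³ = 1,420,000 L.
(b) Alkalinity to neutralize: (162 − 75) = 87 mg/L as CaCO₃ × 1,420,000 L = 123,500 g as CaCO₃.
(b) Equivalents of H⁺ required: 123,500 ÷ 50 g/eq = 2471 eq = 2471 mol NaHSO₄.
(b) Mass of NaHSO₄: 2471 × 120.1 = 296,700 g.

(a) 939 g; (b) 297 kg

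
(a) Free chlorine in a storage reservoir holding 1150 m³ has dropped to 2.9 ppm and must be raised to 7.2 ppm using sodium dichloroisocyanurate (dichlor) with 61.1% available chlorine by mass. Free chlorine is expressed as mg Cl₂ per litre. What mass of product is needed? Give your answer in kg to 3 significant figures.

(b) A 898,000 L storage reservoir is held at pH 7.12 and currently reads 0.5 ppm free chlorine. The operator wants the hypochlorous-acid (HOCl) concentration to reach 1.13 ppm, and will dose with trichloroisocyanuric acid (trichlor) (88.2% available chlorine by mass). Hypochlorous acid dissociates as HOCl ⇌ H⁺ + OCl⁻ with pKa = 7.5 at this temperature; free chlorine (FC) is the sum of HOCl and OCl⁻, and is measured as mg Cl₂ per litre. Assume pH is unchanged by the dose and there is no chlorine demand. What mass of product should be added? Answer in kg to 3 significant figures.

(a) 8.09 kg; (b) 1.12 kg

(a) Volume: 1150 m³ = 1,150,000 L.
(a) Chlorine deficit: 7.2 − 2.9 = 4.3 ppm = 4.3 mg/L as Cl₂.
(a) Cl₂ equivalent needed: 4.3 mg/L × 1,150,000 L = 4,945,000 mg = 4945 g.
(a) Product at 61.1% available chlorine: 4945 / 0.611 = 8093 g.

(b) [OCl⁻]/[HOCl] = 10^(pH − pKa) = 10^(7.12 − 7.5) = 0.4169; fraction as HOCl = 1/(1 + 0.4169) = 0.7058.
(b) Free chlorine required for 1.13 ppm HOCl: 1.13 / 0.7058 = 1.601 ppm.
(b) FC to add: 1.601 − 0.5 = 1.101 mg/L as Cl₂.
(b) Cl₂ equivalent: 1.101 mg/L × 898,000 L = 988.8 g.
(b) Product at 88.2% available Cl: 988.8 / 0.882 = 1121 g.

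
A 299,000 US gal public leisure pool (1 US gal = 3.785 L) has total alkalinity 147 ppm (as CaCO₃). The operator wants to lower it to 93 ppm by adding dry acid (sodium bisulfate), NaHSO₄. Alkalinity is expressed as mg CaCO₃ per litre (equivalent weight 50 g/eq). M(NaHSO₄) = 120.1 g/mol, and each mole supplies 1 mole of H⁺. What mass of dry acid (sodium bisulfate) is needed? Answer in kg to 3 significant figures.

147 kg

Volume: 299,000 US gal × 3.785 L/gal = 1,131,715 L.
Alkalinity to neutralize: (147 − 93) = 54 mg/L as CaCO₃ × 1,131,715 L = 61,110 g as CaCO₃.
Equivalents of H⁺ required: 61,110 ÷ 50 g/eq = 1222 eq = 1222 mol NaHSO₄.
Mass of NaHSO₄: 1222 × 120.1 = 146,800 g.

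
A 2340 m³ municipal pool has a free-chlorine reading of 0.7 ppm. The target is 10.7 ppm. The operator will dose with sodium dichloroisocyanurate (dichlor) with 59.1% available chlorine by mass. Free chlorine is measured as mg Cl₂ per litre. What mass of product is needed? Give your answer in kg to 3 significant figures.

39.6 kg

Volume: 2340 m³ = 2,340,000 L.
Chlorine deficit: 10.7 − 0.7 = 10 ppm = 10 mg/L as Cl₂.
Cl₂ equivalent needed: 10 mg/L × 2,340,000 L = 23,400,000 mg = 23,400 g.
Product at 59.1% available chlorine: 23,400 / 0.591 = 39,590 g.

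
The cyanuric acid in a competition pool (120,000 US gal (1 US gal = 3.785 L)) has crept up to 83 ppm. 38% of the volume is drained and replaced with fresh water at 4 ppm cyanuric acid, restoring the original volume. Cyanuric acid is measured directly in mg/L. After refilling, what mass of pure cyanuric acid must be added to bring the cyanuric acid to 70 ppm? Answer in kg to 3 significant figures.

Volume: 120,000 US gal × 3.785 L/gal = 454,200 L.
After draining 38% and refilling: 83 × 0.62 + 4 × 0.38 = 52.98 ppm.
Deficit to target: 70 − 52.98 = 17.02 mg/L.
Mass: 17.02 mg/L × 454,200 L = 7730 g cyanuric acid.

7.73 kg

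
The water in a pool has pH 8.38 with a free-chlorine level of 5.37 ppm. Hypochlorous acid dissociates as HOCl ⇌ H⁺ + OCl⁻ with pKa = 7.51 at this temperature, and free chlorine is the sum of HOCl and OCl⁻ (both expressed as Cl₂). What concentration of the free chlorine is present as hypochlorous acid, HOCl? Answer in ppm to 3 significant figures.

0.638 ppm

[OCl⁻]/[HOCl] = 10^(pH − pKa) = 10^(8.38 − 7.51) = 10^0.87 = 7.413.
Fraction as HOCl = 1 / (1 + 7.413) = 0.1189.
HOCl = 0.1189 × 5.37 ppm = 0.6383 ppm.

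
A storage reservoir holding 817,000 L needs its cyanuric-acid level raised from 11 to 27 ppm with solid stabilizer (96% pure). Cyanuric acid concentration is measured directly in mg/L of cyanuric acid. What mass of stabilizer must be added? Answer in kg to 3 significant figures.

13.6 kg

CYA to add: (27 − 11) = 16 mg/L × 817,000 L = 13,070 g cyanuric acid.
At 96% purity: 13,070 / 0.96 = 13,620 g product.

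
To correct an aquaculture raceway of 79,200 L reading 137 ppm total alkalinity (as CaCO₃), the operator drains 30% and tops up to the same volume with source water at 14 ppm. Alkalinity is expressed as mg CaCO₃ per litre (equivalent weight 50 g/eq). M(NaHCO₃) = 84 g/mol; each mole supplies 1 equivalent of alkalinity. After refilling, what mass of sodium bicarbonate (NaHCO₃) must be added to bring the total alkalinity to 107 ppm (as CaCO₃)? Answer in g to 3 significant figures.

After draining 30% and refilling: 137 × 0.70 + 14 × 0.30 = 100.1 ppm.
Deficit to target: 107 − 100.1 = 6.9 mg/L.
As CaCO₃: 6.9 mg/L × 79,200 L = 546.5 g; ÷ 50 g/eq ÷ 1 = 10.93 mol NaHCO₃.
Mass: 10.93 × 84 = 918.1 g.

918 g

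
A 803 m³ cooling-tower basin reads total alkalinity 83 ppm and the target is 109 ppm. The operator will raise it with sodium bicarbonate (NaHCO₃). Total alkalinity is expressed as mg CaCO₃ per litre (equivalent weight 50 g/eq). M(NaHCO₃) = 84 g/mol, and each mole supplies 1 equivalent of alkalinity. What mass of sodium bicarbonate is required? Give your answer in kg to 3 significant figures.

35.1 kg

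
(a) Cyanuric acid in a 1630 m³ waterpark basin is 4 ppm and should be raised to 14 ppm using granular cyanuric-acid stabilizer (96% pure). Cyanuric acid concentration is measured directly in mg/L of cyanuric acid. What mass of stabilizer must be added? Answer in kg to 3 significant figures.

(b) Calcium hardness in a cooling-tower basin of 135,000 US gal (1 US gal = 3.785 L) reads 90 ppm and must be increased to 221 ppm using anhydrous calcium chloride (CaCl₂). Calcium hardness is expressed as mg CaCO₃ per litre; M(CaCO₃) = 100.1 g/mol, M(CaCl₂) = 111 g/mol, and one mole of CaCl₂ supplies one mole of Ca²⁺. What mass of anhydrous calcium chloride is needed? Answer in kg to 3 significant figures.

(a) 17.0 kg; (b) 74.2 kg

(a) Volume: 1630 m³ = 1,630,000 L.
(a) CYA to add: (14 − 4) = 10 mg/L × 1,630,000 L = 16,300 g cyanuric acid.
(a) At 96% purity: 16,300 / 0.96 = 16,980 g product.

(b) Volume: 135,000 US gal × 3.785 L/gal = 510,975 L.
(b) Hardness to add: (221 − 90) = 131 mg/L as CaCO₃ × 510,975 L = 66,940 g as CaCO₃.
(b) Moles of Ca²⁺ (1 mol Ca²⁺ ≡ 1 mol CaCO₃): 66,940 / 100.1 g/mol = 668.7 mol.
(b) Mass of CaCl₂: 668.7 × 111 = 74,230 g.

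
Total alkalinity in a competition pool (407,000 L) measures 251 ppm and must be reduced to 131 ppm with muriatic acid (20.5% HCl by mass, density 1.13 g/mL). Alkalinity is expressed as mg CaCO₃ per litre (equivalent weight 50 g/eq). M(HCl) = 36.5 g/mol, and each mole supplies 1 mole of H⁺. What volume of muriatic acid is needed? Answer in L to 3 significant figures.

Alkalinity to neutralize: (251 − 131) = 120 mg/L as CaCO₃ × 407,000 L = 48,840 g as CaCO₃.
Equivalents of H⁺ required: 48,840 ÷ 50 g/eq = 976.8 eq = 976.8 mol HCl.
Mass of HCl: 976.8 × 36.5 = 35,650 g.
Mass of 20.5% solution: 35,650 / 0.205 = 173,900 g.
Volume: 173,900 g ÷ 1.13 g/mL = 153,900 mL.

154 L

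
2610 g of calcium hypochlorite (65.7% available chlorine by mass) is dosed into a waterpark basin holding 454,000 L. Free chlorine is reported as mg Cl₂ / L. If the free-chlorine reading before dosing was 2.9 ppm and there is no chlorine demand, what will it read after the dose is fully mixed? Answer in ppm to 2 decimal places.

Available chlorine delivered: 2610 g × 0.657 = 1715 g as Cl₂.
Concentration rise: 1715 g / 454,000 L = 3.777 mg/L = 3.78 ppm.
Final FC: 2.9 + 3.78 = 6.68 ppm.

6.68 ppm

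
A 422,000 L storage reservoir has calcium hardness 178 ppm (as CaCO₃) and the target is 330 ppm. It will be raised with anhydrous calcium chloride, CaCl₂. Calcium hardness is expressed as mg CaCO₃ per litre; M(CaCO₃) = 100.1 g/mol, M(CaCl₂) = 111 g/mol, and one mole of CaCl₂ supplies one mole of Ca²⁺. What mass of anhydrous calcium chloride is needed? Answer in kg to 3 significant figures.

Hardness to add: (330 − 178) = 152 mg/L as CaCO₃ × 422,000 L = 64,140 g as CaCO₃.
Moles of Ca²⁺ (1 mol Ca²⁺ ≡ 1 mol CaCO₃): 64,140 / 100.1 g/mol = 640.8 mol.
Mass of CaCl₂: 640.8 × 111 = 71,130 g.

71.1 kg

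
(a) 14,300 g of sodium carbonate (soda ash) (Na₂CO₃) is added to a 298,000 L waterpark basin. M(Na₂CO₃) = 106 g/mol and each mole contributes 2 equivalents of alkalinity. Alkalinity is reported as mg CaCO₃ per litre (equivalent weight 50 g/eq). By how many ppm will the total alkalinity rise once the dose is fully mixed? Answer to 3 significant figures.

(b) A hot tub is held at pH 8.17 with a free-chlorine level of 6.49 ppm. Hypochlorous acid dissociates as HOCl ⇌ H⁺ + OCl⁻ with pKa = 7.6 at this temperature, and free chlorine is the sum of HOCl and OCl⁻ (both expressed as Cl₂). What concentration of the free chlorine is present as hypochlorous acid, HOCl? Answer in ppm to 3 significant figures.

(a) 45.3 ppm; (b) 1.38 ppm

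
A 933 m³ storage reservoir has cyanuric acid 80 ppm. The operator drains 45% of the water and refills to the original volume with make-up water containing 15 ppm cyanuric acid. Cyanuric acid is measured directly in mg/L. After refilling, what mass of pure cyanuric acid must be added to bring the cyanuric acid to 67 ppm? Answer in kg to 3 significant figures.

15.2 kg

Volume: 933 m³ = 933,000 L.
After draining 45% and refilling: 80 × 0.55 + 15 × 0.45 = 50.75 ppm.
Deficit to target: 67 − 50.75 = 16.25 mg/L.
Mass: 16.25 mg/L × 933,000 L = 15,160 g cyanuric acid.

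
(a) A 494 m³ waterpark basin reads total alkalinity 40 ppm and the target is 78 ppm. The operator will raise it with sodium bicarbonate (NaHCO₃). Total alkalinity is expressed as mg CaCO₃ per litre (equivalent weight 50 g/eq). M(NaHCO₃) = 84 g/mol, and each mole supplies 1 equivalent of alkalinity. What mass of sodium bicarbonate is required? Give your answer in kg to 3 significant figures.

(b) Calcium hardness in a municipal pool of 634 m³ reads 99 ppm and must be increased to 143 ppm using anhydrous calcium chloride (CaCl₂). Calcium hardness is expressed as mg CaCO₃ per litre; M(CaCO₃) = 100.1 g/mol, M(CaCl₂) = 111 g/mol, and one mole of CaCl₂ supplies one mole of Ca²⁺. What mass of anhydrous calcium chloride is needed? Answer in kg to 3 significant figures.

(a) 31.5 kg; (b) 30.9 kg

(a) Volume: 494 m³ = 494,000 L.
(a) Alkalinity to add: (78 − 40) = 38 mg/L as CaCO₃ × 494,000 L = 18,770 g as CaCO₃.
(a) Equivalents: 18,770 g ÷ 50 g/eq = 375.4 eq.
(a) NaHCO₃ supplies 1 eq per mole → 375.4 mol.
(a) Mass: 375.4 mol × 84 g/mol = 31,540 g.

(b) Volume: 634 m³ = 634,000 L.
(b) Hardness to add: (143 − 99) = 44 mg/L as CaCO₃ × 634,000 L = 27,900 g as CaCO₃.
(b) Moles of Ca²⁺ (1 mol Ca²⁺ ≡ 1 mol CaCO₃): 27,900 / 100.1 g/mol = 278.7 mol.
(b) Mass of CaCl₂: 278.7 × 111 = 30,930 g.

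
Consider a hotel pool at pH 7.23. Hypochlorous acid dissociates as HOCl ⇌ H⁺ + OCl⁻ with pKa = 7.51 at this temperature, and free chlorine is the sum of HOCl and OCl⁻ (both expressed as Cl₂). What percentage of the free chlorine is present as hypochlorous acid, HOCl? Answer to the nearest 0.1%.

[OCl⁻]/[HOCl] = 10^(pH − pKa) = 10^(7.23 − 7.51) = 10^-0.28 = 0.5248.
Fraction as HOCl = 1 / (1 + 0.5248) = 0.6558.

65.6%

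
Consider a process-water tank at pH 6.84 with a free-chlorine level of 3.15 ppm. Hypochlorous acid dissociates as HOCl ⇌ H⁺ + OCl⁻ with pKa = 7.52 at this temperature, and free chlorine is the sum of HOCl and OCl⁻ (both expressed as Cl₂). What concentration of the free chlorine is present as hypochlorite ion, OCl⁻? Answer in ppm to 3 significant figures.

0.544 ppm

[OCl⁻]/[HOCl] = 10^(pH − pKa) = 10^(6.84 − 7.52) = 10^-0.68 = 0.2089.
Fraction as HOCl = 1 / (1 + 0.2089) = 0.8272.
OCl⁻ = (1 − 0.8272) × 3.15 ppm = 0.5444 ppm.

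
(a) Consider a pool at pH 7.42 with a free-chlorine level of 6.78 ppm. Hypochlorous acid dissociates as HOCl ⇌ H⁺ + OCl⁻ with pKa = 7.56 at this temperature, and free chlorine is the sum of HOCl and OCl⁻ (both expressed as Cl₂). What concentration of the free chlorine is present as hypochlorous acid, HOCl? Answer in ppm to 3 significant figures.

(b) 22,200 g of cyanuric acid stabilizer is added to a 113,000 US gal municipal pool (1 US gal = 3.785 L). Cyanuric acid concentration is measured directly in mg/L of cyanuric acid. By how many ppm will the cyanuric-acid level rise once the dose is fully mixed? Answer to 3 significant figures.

(a) [OCl⁻]/[HOCl] = 10^(pH − pKa) = 10^(7.42 − 7.56) = 10^-0.14 = 0.7244.
(a) Fraction as HOCl = 1 / (1 + 0.7244) = 0.5799.
(a) HOCl = 0.5799 × 6.78 ppm = 3.932 ppm.

(b) Volume: 113,000 US gal × 3.785 L/gal = 427,705 L.
(b) Rise: 22,200 g / 427,705 L × 1000 = 51.9 mg/L.

(a) 3.93 ppm; (b) 51.9 ppm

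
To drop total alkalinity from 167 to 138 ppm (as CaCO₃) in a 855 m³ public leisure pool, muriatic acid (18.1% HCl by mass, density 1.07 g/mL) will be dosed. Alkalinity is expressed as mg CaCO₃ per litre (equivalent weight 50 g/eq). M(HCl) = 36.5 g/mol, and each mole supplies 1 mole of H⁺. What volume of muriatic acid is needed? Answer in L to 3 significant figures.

Volume: 855 m³ = 855,000 L.
Alkalinity to neutralize: (167 − 138) = 29 mg/L as CaCO₃ × 855,000 L = 24,800 g as CaCO₃.
Equivalents of H⁺ required: 24,800 ÷ 50 g/eq = 495.9 eq = 495.9 mol HCl.
Mass of HCl: 495.9 × 36.5 = 18,100 g.
Mass of 18.1% solution: 18,100 / 0.181 = 100,000 g.
Volume: 100,000 g ÷ 1.07 g/mL = 93,460 mL.

93.5 L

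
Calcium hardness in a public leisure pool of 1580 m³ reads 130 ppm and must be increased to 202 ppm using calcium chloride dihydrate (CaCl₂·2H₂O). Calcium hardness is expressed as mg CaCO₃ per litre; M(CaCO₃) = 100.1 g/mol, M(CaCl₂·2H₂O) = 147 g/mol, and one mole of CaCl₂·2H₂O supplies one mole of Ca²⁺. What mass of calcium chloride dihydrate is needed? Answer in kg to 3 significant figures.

Volume: 1580 m³ = 1,580,000 L.
Hardness to add: (202 − 130) = 72 mg/L as CaCO₃ × 1,580,000 L = 113,800 g as CaCO₃.
Moles of Ca²⁺ (1 mol Ca²⁺ ≡ 1 mol CaCO₃): 113,800 / 100.1 g/mol = 1136 mol.
Mass of CaCl₂·2H₂O: 1136 × 147 = 167,100 g.

167 kg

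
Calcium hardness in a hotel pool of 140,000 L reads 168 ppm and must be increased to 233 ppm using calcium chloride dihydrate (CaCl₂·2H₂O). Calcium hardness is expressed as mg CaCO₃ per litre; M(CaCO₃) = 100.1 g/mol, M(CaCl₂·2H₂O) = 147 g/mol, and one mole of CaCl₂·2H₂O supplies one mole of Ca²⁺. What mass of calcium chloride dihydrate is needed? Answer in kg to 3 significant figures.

Hardness to add: (233 − 168) = 65 mg/L as CaCO₃ × 140,000 L = 9100 g as CaCO₃.
Moles of Ca²⁺ (1 mol Ca²⁺ ≡ 1 mol CaCO₃): 9100 / 100.1 g/mol = 90.91 mol.
Mass of CaCl₂·2H₂O: 90.91 × 147 = 13,360 g.

13.4 kg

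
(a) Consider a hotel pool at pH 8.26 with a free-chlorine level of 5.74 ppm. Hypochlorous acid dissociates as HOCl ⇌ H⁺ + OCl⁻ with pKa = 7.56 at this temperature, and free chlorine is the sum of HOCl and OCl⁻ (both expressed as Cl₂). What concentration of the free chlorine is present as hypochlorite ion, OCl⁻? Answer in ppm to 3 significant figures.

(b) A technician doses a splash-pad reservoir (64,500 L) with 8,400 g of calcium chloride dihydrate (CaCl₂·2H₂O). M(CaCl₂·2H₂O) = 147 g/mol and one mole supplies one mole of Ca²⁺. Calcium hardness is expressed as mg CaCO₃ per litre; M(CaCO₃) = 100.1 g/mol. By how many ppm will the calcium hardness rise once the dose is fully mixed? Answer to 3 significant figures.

(a) [OCl⁻]/[HOCl] = 10^(pH − pKa) = 10^(8.26 − 7.56) = 10^0.70 = 5.012.
(a) Fraction as HOCl = 1 / (1 + 5.012) = 0.1663.
(a) OCl⁻ = (1 − 0.1663) × 5.74 ppm = 4.785 ppm.

(b) Moles of Ca²⁺: 8,400 g ÷ 147 g/mol = 57.14 mol.
(b) As CaCO₃: 57.14 mol × 100.1 g/mol = 5720 g.
(b) Rise: 5720 g / 64,500 L × 1000 = 88.68 mg/L.

(a) 4.79 ppm; (b) 88.7 ppm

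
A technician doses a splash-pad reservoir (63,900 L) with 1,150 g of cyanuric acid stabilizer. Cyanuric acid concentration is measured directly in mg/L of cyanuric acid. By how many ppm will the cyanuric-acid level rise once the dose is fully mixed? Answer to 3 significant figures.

18.0 ppm

Rise: 1,150 g / 63,900 L × 1000 = 18 mg/L.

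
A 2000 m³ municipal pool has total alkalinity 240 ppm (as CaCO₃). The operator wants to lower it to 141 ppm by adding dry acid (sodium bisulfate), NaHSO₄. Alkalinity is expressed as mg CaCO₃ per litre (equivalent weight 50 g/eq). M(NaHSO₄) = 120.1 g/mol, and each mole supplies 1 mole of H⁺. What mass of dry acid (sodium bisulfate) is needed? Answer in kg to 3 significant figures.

476 kg

Volume: 2000 m³ = 2,000,000 L.
Alkalinity to neutralize: (240 − 141) = 99 mg/L as CaCO₃ × 2,000,000 L = 198,000 g as CaCO₃.
Equivalents of H⁺ required: 198,000 ÷ 50 g/eq = 3960 eq = 3960 mol NaHSO₄.
Mass of NaHSO₄: 3960 × 120.1 = 475,600 g.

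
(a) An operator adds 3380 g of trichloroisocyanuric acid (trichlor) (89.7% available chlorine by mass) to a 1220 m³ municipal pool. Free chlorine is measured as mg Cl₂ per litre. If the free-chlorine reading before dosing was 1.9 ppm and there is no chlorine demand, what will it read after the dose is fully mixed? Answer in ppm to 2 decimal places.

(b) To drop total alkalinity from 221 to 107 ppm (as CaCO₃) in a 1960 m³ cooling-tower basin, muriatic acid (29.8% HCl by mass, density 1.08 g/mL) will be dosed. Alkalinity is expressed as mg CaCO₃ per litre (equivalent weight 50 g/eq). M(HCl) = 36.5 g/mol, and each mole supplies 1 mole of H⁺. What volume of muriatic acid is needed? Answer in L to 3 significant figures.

(a) Volume: 1220 m³ = 1,220,000 L.
(a) Available chlorine delivered: 3380 g × 0.897 = 3032 g as Cl₂.
(a) Concentration rise: 3032 g / 1,220,000 L = 2.485 mg/L = 2.49 ppm.
(a) Final FC: 1.9 + 2.49 = 4.39 ppm.

(b) Volume: 1960 m³ = 1,960,000 L.
(b) Alkalinity to neutralize: (221 − 107) = 114 mg/L as CaCO₃ × 1,960,000 L = 223,400 g as CaCO₃.
(b) Equivalents of H⁺ required: 223,400 ÷ 50 g/eq = 4469 eq = 4469 mol HCl.
(b) Mass of HCl: 4469 × 36.5 = 163,100 g.
(b) Mass of 29.8% solution: 163,100 / 0.298 = 547,400 g.
(b) Volume: 547,400 g ÷ 1.08 g/mL = 506,800 mL.

(a) 4.39 ppm; (b) 507 L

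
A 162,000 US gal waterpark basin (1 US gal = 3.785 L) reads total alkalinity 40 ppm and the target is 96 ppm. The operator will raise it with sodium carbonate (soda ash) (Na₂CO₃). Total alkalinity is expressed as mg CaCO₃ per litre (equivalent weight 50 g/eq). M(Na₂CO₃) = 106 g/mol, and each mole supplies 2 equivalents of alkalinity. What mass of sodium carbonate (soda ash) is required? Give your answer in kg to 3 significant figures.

36.4 kg

Volume: 162,000 US gal × 3.785 L/gal = 613,170 L.
Alkalinity to add: (96 − 40) = 56 mg/L as CaCO₃ × 613,170 L = 34,340 g as CaCO₃.
Equivalents: 34,340 g ÷ 50 g/eq = 686.8 eq.
Each mole of Na₂CO₃ supplies 2 eq, so 686.8 / 2 = 343.4 mol.
Mass: 343.4 mol × 106 g/mol = 36,400 g.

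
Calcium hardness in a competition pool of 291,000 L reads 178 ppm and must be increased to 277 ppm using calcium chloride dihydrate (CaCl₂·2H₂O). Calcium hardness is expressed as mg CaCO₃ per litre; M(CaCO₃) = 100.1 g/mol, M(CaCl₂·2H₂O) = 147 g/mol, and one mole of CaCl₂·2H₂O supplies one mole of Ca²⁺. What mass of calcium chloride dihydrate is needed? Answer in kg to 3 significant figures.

42.3 kg

Hardness to add: (277 − 178) = 99 mg/L as CaCO₃ × 291,000 L = 28,810 g as CaCO₃.
Moles of Ca²⁺ (1 mol Ca²⁺ ≡ 1 mol CaCO₃): 28,810 / 100.1 g/mol = 287.8 mol.
Mass of CaCl₂·2H₂O: 287.8 × 147 = 42,310 g.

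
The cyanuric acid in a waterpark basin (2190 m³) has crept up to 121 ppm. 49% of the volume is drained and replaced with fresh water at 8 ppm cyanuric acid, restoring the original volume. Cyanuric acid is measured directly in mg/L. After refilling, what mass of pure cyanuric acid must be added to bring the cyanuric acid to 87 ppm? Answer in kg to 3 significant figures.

46.8 kg

Volume: 2190 m³ = 2,190,000 L.
After draining 49% and refilling: 121 × 0.51 + 8 × 0.49 = 65.63 ppm.
Deficit to target: 87 − 65.63 = 21.37 mg/L.
Mass: 21.37 mg/L × 2,190,000 L = 46,800 g cyanuric acid.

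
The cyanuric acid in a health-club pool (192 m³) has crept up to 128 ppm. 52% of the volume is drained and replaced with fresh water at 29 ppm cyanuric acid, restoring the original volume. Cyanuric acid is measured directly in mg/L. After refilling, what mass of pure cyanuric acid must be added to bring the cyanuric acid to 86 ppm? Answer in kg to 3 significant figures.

Volume: 192 m³ = 192,000 L.
After draining 52% and refilling: 128 × 0.48 + 29 × 0.52 = 76.52 ppm.
Deficit to target: 86 − 76.52 = 9.48 mg/L.
Mass: 9.48 mg/L × 192,000 L = 1820 g cyanuric acid.

1.82 kg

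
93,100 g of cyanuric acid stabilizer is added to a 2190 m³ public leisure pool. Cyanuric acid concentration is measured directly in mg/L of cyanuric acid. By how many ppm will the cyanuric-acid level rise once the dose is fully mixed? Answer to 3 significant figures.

Volume: 2190 m³ = 2,190,000 L.
Rise: 93,100 g / 2,190,000 L × 1000 = 42.51 mg/L.

42.5 ppm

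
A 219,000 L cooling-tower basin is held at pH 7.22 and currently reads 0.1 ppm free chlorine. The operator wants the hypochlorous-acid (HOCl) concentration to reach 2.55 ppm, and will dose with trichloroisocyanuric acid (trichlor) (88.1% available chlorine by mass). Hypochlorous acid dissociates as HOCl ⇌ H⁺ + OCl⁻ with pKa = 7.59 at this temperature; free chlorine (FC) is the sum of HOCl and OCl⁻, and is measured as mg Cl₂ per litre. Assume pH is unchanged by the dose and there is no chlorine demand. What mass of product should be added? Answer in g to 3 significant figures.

879 g

[OCl⁻]/[HOCl] = 10^(pH − pKa) = 10^(7.22 − 7.59) = 0.4266; fraction as HOCl = 1/(1 + 0.4266) = 0.701.
Free chlorine required for 2.55 ppm HOCl: 2.55 / 0.701 = 3.638 ppm.
FC to add: 3.638 − 0.1 = 3.538 mg/L as Cl₂.
Cl₂ equivalent: 3.538 mg/L × 219,000 L = 774.8 g.
Product at 88.1% available Cl: 774.8 / 0.881 = 879.4 g.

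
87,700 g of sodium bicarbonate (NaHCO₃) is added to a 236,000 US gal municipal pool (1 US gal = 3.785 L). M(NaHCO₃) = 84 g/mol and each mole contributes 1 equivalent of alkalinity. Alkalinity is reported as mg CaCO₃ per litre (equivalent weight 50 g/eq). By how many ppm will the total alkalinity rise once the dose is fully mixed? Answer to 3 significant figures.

58.4 ppm

Volume: 236,000 US gal × 3.785 L/gal = 893,260 L.
Moles of NaHCO₃: 87,700 g ÷ 84 g/mol = 1044 mol → 1044 eq of alkalinity.
As CaCO₃: 1044 eq × 50 g/eq = 52,200 g.
Rise: 52,200 g / 893,260 L × 1000 = 58.44 mg/L.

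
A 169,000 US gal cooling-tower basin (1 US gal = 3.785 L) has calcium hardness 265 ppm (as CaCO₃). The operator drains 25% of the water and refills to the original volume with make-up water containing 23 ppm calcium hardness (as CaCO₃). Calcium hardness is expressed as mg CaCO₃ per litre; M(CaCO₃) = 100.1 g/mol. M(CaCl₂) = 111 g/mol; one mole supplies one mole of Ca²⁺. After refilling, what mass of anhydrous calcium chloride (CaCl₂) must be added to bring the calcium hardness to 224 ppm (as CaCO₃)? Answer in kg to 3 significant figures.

Volume: 169,000 US gal × 3.785 L/gal = 639,665 L.
After draining 25% and refilling: 265 × 0.75 + 23 × 0.25 = 204.5 ppm.
Deficit to target: 224 − 204.5 = 19.5 mg/L.
As CaCO₃: 19.5 mg/L × 639,665 L = 12,470 g; ÷ 100.1 = 124.6 mol Ca²⁺.
Mass: 124.6 × 111 = 13,830 g.

13.8 kg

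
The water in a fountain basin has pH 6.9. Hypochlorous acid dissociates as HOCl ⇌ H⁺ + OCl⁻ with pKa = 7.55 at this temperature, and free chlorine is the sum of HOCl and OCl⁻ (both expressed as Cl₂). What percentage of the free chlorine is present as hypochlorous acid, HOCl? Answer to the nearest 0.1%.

81.7%

[OCl⁻]/[HOCl] = 10^(pH − pKa) = 10^(6.9 − 7.55) = 10^-0.65 = 0.2239.
Fraction as HOCl = 1 / (1 + 0.2239) = 0.8171.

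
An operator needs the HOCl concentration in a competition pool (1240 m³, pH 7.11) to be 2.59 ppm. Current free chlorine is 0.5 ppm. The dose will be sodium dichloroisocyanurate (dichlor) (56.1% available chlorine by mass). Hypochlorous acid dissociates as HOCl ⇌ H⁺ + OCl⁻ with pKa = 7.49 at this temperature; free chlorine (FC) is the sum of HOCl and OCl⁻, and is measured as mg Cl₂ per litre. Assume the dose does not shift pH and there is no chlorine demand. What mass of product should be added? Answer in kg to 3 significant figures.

7.01 kg

Volume: 1240 m³ = 1,240,000 L.
[OCl⁻]/[HOCl] = 10^(pH − pKa) = 10^(7.11 − 7.49) = 0.4169; fraction as HOCl = 1/(1 + 0.4169) = 0.7058.
Free chlorine required for 2.59 ppm HOCl: 2.59 / 0.7058 = 3.67 ppm.
FC to add: 3.67 − 0.5 = 3.17 mg/L as Cl₂.
Cl₂ equivalent: 3.17 mg/L × 1,240,000 L = 3930 g.
Product at 56.1% available Cl: 3930 / 0.561 = 7006 g.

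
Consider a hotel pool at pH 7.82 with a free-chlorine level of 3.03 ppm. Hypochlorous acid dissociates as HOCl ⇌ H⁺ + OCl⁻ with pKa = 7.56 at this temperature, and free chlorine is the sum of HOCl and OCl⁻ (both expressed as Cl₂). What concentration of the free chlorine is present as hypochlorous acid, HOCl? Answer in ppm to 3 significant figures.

1.07 ppm

[OCl⁻]/[HOCl] = 10^(pH − pKa) = 10^(7.82 − 7.56) = 10^0.26 = 1.82.
Fraction as HOCl = 1 / (1 + 1.82) = 0.3546.
HOCl = 0.3546 × 3.03 ppm = 1.075 ppm.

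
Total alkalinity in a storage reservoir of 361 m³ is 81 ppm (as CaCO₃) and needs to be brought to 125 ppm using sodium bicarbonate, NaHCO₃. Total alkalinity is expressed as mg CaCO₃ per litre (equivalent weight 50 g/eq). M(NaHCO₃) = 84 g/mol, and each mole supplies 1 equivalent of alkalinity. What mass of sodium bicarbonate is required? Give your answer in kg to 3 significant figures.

Volume: 361 m³ = 361,000 L.
Alkalinity to add: (125 − 81) = 44 mg/L as CaCO₃ × 361,000 L = 15,880 g as CaCO₃.
Equivalents: 15,880 g ÷ 50 g/eq = 317.7 eq.
NaHCO₃ supplies 1 eq per mole → 317.7 mol.
Mass: 317.7 mol × 84 g/mol = 26,690 g.

26.7 kg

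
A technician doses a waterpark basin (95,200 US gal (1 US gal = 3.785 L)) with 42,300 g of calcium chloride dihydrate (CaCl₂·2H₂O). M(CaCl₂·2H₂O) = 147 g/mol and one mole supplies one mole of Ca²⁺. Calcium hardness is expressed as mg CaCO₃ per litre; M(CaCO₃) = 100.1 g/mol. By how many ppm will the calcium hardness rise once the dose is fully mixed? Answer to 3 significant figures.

Volume: 95,200 US gal × 3.785 L/gal = 360,332 L.
Moles of Ca²⁺: 42,300 g ÷ 147 g/mol = 287.8 mol.
As CaCO₃: 287.8 mol × 100.1 g/mol = 28,800 g.
Rise: 28,800 g / 360,332 L × 1000 = 79.94 mg/L.

79.9 ppm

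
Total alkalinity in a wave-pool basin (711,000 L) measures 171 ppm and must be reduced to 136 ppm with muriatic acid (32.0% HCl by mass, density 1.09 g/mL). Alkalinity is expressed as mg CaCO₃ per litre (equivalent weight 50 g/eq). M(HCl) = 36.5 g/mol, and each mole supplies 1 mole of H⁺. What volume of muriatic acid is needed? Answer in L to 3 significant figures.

52.1 L

Alkalinity to neutralize: (171 − 136) = 35 mg/L as CaCO₃ × 711,000 L = 24,880 g as CaCO₃.
Equivalents of H⁺ required: 24,880 ÷ 50 g/eq = 497.7 eq = 497.7 mol HCl.
Mass of HCl: 497.7 × 36.5 = 18,170 g.
Mass of 32.0% solution: 18,170 / 0.32 = 56,770 g.
Volume: 56,770 g ÷ 1.09 g/mL = 52,080 mL.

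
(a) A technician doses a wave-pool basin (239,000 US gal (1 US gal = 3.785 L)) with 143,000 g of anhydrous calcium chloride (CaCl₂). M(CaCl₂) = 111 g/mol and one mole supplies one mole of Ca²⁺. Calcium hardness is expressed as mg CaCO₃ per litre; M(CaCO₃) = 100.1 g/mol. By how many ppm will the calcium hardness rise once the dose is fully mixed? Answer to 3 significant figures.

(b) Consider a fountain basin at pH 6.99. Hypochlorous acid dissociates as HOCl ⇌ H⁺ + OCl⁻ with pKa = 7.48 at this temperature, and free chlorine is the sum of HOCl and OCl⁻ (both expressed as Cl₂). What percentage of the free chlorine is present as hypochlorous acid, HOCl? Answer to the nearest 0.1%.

(a) 143 ppm; (b) 75.6%

(a) Volume: 239,000 US gal × 3.785 L/gal = 904,615 L.
(a) Moles of Ca²⁺: 143,000 g ÷ 111 g/mol = 1288 mol.
(a) As CaCO₃: 1288 mol × 100.1 g/mol = 129,000 g.
(a) Rise: 129,000 g / 904,615 L × 1000 = 142.6 mg/L.

(b) [OCl⁻]/[HOCl] = 10^(pH − pKa) = 10^(6.99 − 7.48) = 10^-0.49 = 0.3236.
(b) Fraction as HOCl = 1 / (1 + 0.3236) = 0.7555.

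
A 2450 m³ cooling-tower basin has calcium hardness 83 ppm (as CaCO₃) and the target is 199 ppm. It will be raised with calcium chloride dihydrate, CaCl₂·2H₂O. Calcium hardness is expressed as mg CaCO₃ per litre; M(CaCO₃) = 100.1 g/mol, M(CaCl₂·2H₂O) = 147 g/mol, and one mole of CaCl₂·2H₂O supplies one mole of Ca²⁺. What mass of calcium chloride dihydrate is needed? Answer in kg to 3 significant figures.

417 kg

Volume: 2450 m³ = 2,450,000 L.
Hardness to add: (199 − 83) = 116 mg/L as CaCO₃ × 2,450,000 L = 284,200 g as CaCO₃.
Moles of Ca²⁺ (1 mol Ca²⁺ ≡ 1 mol CaCO₃): 284,200 / 100.1 g/mol = 2839 mol.
Mass of CaCl₂·2H₂O: 2839 × 147 = 417,400 g.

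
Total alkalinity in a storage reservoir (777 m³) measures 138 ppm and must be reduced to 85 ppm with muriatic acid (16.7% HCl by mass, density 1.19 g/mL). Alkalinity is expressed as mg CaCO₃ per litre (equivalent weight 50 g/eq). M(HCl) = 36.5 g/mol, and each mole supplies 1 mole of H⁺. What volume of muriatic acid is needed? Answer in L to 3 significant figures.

Volume: 777 m³ = 777,000 L.
Alkalinity to neutralize: (138 − 85) = 53 mg/L as CaCO₃ × 777,000 L = 41,180 g as CaCO₃.
Equivalents of H⁺ required: 41,180 ÷ 50 g/eq = 823.6 eq = 823.6 mol HCl.
Mass of HCl: 823.6 × 36.5 = 30,060 g.
Mass of 16.7% solution: 30,060 / 0.167 = 180,000 g.
Volume: 180,000 g ÷ 1.19 g/mL = 151,300 mL.

151 L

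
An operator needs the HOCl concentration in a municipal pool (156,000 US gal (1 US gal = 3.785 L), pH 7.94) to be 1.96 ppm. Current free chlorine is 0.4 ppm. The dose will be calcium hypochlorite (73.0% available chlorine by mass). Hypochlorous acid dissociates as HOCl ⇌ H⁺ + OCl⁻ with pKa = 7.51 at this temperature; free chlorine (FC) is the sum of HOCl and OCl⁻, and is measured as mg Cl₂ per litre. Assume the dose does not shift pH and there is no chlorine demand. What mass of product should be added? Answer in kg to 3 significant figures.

5.53 kg

Volume: 156,000 US gal × 3.785 L/gal = 590,460 L.
[OCl⁻]/[HOCl] = 10^(pH − pKa) = 10^(7.94 − 7.51) = 2.692; fraction as HOCl = 1/(1 + 2.692) = 0.2709.
Free chlorine required for 1.96 ppm HOCl: 1.96 / 0.2709 = 7.235 ppm.
FC to add: 7.235 − 0.4 = 6.835 mg/L as Cl₂.
Cl₂ equivalent: 6.835 mg/L × 590,460 L = 4036 g.
Product at 73.0% available Cl: 4036 / 0.73 = 5529 g.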